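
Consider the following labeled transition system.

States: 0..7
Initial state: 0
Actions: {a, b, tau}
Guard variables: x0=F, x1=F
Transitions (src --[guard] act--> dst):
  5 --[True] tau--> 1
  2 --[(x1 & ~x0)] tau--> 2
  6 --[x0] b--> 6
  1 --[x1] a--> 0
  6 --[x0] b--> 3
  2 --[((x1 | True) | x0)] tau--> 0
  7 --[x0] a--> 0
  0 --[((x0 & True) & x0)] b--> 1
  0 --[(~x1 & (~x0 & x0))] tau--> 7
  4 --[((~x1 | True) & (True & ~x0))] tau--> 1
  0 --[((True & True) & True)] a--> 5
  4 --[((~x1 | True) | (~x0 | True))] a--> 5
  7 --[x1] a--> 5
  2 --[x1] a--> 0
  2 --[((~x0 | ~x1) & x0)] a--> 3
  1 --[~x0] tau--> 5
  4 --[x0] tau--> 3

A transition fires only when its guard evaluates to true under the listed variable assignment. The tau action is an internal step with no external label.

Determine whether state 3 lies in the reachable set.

After dropping false guards: 6 live edges.
L0 = {0}
L1 = {5}  cumulative {0,5}
L2 = {1}  cumulative {0,1,5}
R = {0,1,5}

Answer: UNREACHABLE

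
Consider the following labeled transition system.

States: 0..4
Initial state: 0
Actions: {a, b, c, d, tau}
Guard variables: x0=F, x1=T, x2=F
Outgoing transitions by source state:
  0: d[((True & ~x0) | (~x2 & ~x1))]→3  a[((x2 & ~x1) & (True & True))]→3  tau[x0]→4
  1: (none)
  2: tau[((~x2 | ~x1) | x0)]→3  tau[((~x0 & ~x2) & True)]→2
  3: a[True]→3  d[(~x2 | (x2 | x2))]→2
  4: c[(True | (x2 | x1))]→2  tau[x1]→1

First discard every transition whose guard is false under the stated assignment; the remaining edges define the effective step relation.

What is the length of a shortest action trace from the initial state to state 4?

Answer: UNREACHABLE

Trace:
Breadth-first toward 4:
  L0 = {0}
  L1 = {3}
  L2 = {2}
4 never appears.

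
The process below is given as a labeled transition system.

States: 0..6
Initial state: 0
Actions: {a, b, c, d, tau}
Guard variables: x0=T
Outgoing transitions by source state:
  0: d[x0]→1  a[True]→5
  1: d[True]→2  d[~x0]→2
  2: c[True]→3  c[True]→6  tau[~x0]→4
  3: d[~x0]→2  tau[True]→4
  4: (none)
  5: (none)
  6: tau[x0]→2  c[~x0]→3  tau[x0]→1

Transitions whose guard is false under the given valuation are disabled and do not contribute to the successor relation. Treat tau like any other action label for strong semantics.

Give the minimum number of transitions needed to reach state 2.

BFS to 2:
  Layer 0: {0}
  Layer 1: {1,5}
  Layer 2: {2}
depth(2)=2, e.g. d·d

Answer: 2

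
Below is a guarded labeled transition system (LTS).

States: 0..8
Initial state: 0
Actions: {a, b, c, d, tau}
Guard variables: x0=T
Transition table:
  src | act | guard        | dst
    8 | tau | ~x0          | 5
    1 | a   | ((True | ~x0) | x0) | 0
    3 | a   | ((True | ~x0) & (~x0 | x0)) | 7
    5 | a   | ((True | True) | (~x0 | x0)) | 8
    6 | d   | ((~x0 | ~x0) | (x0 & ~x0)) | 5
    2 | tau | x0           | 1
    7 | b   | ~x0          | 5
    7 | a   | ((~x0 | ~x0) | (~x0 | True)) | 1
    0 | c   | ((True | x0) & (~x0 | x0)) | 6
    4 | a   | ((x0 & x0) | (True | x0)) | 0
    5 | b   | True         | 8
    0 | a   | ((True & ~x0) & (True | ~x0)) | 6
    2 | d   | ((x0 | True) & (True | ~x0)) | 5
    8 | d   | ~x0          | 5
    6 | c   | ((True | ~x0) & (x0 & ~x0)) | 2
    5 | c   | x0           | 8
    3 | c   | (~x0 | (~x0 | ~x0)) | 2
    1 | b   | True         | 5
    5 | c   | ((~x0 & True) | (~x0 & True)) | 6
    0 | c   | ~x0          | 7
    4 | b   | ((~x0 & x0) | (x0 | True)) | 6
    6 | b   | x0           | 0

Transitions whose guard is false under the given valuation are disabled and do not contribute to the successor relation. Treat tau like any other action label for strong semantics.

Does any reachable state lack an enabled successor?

Reach set: {0,6}
  0: c→6  [deg 1]
  6: b→0  [deg 1]

Answer: DEADLOCK-FREE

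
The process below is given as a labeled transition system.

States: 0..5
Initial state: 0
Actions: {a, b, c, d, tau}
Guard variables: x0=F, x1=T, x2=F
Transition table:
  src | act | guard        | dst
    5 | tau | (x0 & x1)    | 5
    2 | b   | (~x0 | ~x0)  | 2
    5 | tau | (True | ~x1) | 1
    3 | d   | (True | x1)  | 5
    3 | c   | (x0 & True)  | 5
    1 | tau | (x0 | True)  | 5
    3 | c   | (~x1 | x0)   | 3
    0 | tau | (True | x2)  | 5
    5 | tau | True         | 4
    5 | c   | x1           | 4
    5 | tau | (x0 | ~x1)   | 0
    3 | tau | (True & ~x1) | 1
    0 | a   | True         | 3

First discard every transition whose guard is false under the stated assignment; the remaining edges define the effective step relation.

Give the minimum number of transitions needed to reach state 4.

BFS to 4:
  depth 0: {0}
  depth 1: {3,5}
  depth 2: {1,4}
4 enters at depth 2; path tau·c

Answer: 2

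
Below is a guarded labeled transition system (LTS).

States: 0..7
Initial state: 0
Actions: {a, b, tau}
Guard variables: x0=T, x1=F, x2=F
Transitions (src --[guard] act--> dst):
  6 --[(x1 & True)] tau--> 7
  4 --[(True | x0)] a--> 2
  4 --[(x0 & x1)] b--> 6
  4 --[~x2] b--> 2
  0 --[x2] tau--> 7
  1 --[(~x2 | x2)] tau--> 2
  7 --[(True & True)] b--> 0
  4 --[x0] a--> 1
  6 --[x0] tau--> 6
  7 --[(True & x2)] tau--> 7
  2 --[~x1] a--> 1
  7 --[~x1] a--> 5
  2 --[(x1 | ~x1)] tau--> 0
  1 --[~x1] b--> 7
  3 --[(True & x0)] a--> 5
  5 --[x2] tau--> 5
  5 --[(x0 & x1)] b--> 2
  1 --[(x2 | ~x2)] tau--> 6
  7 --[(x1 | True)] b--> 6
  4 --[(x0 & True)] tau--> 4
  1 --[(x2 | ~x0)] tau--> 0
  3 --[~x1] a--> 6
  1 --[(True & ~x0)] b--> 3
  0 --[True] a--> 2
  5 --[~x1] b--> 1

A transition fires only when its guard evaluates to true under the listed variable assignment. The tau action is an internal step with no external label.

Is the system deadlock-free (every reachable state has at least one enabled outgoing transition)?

Answer: DEADLOCK-FREE

Analysis:
Reachable = {0,1,2,5,6,7}
  0: a→2  [deg 1]
  1: b→7  tau→2  tau→6  [deg 3]
  2: a→1  tau→0  [deg 2]
  5: b→1  [deg 1]
  6: tau→6  [deg 1]
  7: a→5  b→0  b→6  [deg 3]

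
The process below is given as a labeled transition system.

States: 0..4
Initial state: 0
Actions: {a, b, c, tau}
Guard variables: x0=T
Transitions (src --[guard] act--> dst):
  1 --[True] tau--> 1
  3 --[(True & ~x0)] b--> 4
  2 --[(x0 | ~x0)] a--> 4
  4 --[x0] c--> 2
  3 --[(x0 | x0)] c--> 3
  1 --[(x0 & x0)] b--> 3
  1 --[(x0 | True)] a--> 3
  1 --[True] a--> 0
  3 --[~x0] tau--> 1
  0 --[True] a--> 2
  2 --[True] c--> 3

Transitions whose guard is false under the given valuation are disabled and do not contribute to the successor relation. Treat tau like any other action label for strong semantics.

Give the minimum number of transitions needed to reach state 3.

BFS to 3:
  Layer 0: {0}
  Layer 1: {2}
  Layer 2: {3,4}
first hit 3 at d=2 via a·c

Answer: 2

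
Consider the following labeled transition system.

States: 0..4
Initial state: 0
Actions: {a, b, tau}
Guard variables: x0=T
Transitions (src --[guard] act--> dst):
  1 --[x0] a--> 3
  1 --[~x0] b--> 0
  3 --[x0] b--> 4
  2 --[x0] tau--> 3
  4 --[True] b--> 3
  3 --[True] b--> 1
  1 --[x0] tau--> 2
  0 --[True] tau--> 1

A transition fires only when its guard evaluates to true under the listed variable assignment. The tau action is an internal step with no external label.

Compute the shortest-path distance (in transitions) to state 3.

Layered search for 3:
  depth 0: {0}
  depth 1: {1}
  depth 2: {2,3}
first hit 3 at d=2 via tau·a

Answer: 2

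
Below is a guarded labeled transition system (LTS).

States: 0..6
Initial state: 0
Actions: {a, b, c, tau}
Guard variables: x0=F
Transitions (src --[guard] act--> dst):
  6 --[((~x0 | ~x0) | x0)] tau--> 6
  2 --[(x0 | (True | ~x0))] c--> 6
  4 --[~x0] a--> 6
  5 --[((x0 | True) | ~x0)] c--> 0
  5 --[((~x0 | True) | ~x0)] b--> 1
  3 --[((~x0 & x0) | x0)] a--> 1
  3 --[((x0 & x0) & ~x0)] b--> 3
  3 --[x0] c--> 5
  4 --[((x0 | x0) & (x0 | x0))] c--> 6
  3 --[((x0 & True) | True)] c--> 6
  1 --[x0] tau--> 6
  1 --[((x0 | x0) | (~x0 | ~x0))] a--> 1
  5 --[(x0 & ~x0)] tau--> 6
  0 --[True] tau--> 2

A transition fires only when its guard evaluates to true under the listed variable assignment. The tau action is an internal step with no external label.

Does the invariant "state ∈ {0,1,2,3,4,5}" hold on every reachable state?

Safe = {0,1,2,3,4,5}
Reach set: {0,2,6}
  0: ok
  2: ok
  6: ✗ unsafe
counterexample path to 6: tau·c

Answer: INVARIANT VIOLATED at state 6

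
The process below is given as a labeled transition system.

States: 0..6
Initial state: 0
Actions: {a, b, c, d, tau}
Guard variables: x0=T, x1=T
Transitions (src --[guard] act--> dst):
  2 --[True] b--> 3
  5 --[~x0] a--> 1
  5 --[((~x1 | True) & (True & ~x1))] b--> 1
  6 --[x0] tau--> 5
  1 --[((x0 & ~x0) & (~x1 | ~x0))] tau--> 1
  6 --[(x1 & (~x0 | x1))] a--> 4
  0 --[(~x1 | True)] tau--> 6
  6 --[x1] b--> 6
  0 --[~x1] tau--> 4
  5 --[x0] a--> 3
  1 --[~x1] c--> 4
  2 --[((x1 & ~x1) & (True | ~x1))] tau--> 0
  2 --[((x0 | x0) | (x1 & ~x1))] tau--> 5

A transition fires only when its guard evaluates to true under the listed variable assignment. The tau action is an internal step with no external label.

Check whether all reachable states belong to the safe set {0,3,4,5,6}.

Answer: INVARIANT HOLDS

Analysis:
Inv-set: {0,3,4,5,6}
Reachable = {0,3,4,5,6}
  0: safe
  3: safe
  4: safe
  5: safe
  6: safe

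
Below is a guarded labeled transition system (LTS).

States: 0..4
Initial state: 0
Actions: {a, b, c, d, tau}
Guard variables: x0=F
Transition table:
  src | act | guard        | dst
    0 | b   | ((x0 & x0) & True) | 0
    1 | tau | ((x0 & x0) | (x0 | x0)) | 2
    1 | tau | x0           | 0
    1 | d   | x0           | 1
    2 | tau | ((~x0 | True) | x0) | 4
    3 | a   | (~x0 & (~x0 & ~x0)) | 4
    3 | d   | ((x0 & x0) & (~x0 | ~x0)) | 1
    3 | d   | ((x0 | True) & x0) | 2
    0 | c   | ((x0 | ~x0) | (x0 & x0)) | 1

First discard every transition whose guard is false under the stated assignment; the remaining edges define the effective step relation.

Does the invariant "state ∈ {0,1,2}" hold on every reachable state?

Allowed set {0,1,2}
Reach set: {0,1}
  0: ✓
  1: ✓

Answer: INVARIANT HOLDS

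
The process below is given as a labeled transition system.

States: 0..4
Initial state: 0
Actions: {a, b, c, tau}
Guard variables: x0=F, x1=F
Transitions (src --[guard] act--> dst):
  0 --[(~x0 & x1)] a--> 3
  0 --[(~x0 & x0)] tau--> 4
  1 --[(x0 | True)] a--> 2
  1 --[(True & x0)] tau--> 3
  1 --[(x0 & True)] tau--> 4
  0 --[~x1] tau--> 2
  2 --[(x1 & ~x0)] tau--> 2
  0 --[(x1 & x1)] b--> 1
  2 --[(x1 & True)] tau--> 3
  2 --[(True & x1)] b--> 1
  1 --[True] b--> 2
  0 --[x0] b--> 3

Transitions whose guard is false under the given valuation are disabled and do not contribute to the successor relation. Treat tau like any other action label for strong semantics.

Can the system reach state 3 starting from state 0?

Guard filter leaves 3 enabled edge(s).
L0 = {0}
L1 = {2}  cumulative {0,2}
Reachable = {0,2}

Answer: UNREACHABLE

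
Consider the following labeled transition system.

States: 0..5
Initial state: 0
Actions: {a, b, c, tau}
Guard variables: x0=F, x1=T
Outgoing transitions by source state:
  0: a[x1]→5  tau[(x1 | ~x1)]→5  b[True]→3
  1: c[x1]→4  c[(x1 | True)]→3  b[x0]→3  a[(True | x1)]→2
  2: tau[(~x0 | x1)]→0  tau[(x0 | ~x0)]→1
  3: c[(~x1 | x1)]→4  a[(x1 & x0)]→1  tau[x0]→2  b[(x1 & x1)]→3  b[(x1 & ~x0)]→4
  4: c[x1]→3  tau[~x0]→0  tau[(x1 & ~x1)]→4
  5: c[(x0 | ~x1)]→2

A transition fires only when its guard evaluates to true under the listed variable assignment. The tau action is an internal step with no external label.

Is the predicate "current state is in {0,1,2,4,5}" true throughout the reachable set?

Answer: INVARIANT VIOLATED at state 3

Trace:
Allowed set {0,1,2,4,5}
R = {0,3,4,5}
  0: safe
  3: VIOLATES
  4: safe
  5: safe
witness against invariant: b → 3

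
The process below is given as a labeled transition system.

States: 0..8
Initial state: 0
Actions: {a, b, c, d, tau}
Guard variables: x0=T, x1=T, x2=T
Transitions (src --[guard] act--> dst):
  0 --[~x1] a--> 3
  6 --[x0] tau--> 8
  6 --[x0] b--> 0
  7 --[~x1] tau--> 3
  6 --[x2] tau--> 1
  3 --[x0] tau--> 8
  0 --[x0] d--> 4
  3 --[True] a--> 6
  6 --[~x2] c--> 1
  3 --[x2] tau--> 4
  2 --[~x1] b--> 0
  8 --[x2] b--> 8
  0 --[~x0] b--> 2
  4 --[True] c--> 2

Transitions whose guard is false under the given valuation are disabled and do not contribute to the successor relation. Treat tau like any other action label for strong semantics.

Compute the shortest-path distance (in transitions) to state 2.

Answer: 2

Trace:
BFS to 2:
  Layer 0: {0}
  Layer 1: {4}
  Layer 2: {2}
2 enters at depth 2; path d·c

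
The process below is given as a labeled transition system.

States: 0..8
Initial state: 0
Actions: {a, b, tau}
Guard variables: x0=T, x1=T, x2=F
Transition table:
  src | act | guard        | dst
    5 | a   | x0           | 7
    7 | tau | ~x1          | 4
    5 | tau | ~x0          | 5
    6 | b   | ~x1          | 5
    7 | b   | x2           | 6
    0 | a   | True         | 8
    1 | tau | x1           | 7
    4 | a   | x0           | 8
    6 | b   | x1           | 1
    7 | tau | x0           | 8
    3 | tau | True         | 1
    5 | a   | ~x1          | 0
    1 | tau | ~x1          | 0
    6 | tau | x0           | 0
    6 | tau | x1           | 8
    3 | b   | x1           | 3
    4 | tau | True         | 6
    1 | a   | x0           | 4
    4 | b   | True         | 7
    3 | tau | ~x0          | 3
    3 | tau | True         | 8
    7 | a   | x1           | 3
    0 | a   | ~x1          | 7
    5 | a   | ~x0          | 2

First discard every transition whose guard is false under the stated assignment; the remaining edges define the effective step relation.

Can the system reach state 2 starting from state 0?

Guard filter leaves 15 enabled edge(s).
Layer 0: {0}
Layer 1: {8}  now seen {0,8}
R = {0,8}

Answer: UNREACHABLE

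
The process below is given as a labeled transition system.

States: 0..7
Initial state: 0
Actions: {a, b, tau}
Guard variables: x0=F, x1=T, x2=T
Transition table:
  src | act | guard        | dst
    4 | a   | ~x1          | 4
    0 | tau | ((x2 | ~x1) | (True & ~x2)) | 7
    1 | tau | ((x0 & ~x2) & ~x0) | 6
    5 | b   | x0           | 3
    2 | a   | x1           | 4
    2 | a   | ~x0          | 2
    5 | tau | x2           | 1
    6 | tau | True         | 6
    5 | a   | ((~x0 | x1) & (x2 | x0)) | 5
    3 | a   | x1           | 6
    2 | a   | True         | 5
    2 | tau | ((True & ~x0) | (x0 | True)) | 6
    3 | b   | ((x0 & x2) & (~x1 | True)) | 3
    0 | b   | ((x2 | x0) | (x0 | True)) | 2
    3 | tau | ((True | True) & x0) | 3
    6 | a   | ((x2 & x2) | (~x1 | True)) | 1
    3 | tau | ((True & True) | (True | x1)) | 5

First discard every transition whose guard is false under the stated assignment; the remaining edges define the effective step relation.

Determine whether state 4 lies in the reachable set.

Guard filter leaves 12 enabled edge(s).
Layer 0: {0}
Layer 1: {2,7}  now seen {0,2,7}
Layer 2: {4,5,6}  now seen {0,2,4,5,6,7}
Layer 3: {1}  now seen {0,1,2,4,5,6,7}
Reach set: {0,1,2,4,5,6,7}
witness 4: b·a

Answer: REACHABLE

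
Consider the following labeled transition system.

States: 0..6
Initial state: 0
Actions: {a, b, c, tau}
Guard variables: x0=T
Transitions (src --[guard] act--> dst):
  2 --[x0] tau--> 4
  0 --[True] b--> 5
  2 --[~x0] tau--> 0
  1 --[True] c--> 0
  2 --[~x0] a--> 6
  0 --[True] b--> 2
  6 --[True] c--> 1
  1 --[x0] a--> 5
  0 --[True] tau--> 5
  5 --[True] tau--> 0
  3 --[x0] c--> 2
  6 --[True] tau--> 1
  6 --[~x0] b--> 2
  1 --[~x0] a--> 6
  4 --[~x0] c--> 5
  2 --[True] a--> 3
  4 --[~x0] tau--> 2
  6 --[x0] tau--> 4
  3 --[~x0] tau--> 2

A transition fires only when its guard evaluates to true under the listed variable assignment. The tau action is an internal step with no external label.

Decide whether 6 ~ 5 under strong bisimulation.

Answer: NOT BISIMILAR

Analysis:
Bisimulation quotient by refinement:
  round 0: {{0,1,2,3,4,5,6}}
  round 1: {{0},{1},{2},{3},{4},{5},{6}}
stable after 2 split(s): 7 block(s)
class of 6: {6}; class of 5: {5}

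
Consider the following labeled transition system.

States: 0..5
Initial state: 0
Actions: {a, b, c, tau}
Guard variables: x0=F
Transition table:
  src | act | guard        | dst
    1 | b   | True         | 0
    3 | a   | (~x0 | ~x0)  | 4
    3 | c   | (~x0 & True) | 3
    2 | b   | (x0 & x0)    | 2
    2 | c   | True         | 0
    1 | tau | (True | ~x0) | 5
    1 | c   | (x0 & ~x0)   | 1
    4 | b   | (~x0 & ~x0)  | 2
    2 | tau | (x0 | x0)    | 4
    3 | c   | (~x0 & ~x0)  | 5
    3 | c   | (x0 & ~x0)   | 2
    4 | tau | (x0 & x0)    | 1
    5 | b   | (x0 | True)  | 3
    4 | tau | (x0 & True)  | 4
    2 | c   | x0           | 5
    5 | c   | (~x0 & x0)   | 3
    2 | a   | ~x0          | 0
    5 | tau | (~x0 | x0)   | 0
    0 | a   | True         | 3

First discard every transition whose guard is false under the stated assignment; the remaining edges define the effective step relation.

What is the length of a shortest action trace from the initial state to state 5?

Answer: 2

Working:
Layered search for 5:
  depth 0: {0}
  depth 1: {3}
  depth 2: {4,5}
first hit 5 at d=2 via a·c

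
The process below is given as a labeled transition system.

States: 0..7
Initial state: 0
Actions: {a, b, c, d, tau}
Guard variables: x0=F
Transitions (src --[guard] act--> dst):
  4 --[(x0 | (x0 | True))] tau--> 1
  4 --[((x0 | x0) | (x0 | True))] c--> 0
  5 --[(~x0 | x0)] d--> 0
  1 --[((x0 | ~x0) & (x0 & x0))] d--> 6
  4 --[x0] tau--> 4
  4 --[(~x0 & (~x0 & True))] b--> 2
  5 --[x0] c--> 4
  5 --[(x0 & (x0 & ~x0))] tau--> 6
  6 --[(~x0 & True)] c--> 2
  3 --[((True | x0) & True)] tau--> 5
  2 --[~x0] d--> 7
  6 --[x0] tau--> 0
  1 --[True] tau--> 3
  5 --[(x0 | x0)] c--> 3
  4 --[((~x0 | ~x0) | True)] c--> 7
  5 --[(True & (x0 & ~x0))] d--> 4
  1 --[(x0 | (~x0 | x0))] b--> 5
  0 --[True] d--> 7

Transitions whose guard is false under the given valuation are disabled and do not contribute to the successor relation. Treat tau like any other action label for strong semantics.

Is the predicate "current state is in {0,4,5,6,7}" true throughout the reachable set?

Answer: INVARIANT HOLDS

Analysis:
Allowed set {0,4,5,6,7}
R = {0,7}
  0: safe
  7: safe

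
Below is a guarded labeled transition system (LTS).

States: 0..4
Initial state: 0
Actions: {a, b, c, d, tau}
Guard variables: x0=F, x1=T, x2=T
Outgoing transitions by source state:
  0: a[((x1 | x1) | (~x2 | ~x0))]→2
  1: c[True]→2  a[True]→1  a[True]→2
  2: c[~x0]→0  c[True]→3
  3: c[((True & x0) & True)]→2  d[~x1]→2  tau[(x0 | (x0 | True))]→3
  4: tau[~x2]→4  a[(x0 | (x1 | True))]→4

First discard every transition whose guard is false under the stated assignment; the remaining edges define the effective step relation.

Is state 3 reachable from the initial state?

8 transition(s) survive guard evaluation.
depth 0: {0}
depth 1: {2}  cumulative {0,2}
depth 2: {3}  cumulative {0,2,3}
Reach set: {0,2,3}
witness 3: a·c

Answer: REACHABLE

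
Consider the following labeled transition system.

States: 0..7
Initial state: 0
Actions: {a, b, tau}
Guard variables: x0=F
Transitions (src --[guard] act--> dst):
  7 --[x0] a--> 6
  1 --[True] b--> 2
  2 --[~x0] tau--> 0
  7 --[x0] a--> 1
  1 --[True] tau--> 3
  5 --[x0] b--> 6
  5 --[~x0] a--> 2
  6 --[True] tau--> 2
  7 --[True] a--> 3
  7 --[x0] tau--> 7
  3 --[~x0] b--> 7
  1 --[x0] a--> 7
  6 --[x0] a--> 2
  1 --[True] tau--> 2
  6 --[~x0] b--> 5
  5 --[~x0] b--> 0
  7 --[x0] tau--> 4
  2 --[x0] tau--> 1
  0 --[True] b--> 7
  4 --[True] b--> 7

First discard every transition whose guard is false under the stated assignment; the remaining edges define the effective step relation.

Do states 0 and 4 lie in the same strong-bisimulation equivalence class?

Answer: BISIMILAR

Working:
Refine partition for ~:
  round 0: {{0,1,2,3,4,5,6,7}}
  round 1: {{0,3,4},{1,6},{2},{5},{7}}
  round 2: {{0,3,4},{1},{2},{5},{6},{7}}
6 equivalence class(es) (converged in 3)
0∈{0,3,4}, 4∈{0,3,4}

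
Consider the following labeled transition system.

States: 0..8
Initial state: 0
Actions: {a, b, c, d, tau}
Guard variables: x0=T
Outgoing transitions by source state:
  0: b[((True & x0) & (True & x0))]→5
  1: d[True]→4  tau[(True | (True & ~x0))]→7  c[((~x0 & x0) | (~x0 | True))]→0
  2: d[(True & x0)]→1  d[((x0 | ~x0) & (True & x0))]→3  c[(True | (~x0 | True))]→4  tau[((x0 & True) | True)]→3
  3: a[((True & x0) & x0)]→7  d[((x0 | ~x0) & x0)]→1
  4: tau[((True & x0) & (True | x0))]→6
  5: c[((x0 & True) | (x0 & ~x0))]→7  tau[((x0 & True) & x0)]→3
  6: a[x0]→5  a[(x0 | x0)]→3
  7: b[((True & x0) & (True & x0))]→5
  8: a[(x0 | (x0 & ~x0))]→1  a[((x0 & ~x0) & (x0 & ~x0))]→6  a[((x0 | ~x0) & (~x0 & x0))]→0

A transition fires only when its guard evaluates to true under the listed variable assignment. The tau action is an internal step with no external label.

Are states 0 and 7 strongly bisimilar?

Answer: BISIMILAR

Working:
Compute ~ classes (split until stable):
  P[0] = {{0,1,2,3,4,5,6,7,8}}
  P[1] = {{0,7},{1,2},{3},{4},{5},{6,8}}
  P[2] = {{0,7},{1},{2},{3},{4},{5},{6},{8}}
Fixed point at round 3; 8 class(es).
[0]={0,7}  [7]={0,7}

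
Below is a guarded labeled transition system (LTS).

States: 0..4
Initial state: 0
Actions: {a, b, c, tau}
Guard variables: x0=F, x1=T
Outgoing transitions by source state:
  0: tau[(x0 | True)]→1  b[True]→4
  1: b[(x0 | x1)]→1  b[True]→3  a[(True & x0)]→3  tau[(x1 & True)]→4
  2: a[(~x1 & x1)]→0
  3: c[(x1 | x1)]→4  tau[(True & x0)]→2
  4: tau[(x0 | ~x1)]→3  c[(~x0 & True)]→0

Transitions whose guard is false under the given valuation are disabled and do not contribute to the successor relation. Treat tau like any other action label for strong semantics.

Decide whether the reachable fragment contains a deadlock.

Answer: DEADLOCK-FREE

Working:
Reachable = {0,1,3,4}
  0: b→4  tau→1  [deg 2]
  1: b→1  b→3  tau→4  [deg 3]
  3: c→4  [deg 1]
  4: c→0  [deg 1]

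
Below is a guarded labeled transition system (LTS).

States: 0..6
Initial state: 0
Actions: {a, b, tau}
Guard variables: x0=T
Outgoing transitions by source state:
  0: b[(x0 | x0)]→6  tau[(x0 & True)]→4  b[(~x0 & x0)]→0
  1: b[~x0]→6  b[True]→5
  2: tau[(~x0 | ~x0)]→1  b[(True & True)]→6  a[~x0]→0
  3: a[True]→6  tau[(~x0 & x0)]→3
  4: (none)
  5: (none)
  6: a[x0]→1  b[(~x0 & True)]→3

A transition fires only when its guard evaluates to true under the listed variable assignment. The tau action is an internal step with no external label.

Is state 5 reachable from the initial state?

Answer: REACHABLE

Trace:
Guard filter leaves 6 enabled edge(s).
Layer 0: {0}
Layer 1: {4,6}  total {0,4,6}
Layer 2: {1}  total {0,1,4,6}
Layer 3: {5}  total {0,1,4,5,6}
Reach set: {0,1,4,5,6}
trace reaching 5: b·a·b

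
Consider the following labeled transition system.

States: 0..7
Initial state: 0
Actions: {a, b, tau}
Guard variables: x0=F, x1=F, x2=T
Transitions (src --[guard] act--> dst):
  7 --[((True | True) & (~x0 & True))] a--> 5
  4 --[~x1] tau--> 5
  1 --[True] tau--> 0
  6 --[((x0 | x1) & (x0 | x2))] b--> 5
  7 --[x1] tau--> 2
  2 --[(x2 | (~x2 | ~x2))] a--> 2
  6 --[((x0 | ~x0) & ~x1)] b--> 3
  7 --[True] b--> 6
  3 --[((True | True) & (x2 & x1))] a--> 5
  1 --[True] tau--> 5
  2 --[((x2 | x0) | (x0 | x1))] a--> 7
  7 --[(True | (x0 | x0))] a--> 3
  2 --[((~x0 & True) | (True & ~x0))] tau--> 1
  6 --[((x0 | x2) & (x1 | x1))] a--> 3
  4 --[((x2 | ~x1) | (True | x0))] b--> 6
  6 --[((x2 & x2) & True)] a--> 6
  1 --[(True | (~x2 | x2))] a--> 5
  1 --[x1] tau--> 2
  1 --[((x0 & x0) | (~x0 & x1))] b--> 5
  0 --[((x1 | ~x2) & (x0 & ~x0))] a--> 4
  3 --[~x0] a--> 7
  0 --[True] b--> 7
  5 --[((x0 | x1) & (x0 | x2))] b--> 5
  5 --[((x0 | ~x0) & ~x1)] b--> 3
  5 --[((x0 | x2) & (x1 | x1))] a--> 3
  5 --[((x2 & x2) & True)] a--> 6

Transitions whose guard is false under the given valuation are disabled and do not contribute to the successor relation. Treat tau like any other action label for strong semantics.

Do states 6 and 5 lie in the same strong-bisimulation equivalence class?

Refine partition for ~:
  π0 = {{0,1,2,3,4,5,6,7}}
  π1 = {{0},{1,2},{3},{4},{5,6,7}}
  π2 = {{0},{1},{2},{3},{4},{5,6},{7}}
7 equivalence class(es) (converged in 3)
[6]={5,6}  [5]={5,6}

Answer: BISIMILAR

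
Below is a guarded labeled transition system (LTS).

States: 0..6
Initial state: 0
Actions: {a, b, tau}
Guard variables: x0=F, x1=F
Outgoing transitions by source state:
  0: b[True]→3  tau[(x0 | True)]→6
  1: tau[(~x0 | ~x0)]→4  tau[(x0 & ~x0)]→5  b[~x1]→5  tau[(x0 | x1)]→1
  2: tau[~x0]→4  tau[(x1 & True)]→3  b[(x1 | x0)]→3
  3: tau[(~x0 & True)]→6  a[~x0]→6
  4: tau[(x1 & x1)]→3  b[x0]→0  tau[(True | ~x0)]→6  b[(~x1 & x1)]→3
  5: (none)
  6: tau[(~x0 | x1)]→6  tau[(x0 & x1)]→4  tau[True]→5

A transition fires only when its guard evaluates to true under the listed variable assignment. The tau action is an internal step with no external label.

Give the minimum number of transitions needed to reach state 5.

BFS to 5:
  Layer 0: {0}
  Layer 1: {3,6}
  Layer 2: {5}
first hit 5 at d=2 via tau·tau

Answer: 2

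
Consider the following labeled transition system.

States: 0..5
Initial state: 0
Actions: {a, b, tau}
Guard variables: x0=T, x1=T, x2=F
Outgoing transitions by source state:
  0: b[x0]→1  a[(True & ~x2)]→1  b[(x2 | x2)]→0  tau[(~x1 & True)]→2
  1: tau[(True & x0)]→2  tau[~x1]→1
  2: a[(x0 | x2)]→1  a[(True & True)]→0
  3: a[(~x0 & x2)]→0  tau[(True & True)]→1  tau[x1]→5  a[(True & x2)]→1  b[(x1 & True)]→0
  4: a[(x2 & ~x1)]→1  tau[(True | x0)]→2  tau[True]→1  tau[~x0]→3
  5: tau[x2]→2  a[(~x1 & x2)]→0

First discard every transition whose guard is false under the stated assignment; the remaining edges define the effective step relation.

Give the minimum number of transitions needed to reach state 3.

Answer: UNREACHABLE

Analysis:
BFS to 3:
  L0 = {0}
  L1 = {1}
  L2 = {2}
3 never appears.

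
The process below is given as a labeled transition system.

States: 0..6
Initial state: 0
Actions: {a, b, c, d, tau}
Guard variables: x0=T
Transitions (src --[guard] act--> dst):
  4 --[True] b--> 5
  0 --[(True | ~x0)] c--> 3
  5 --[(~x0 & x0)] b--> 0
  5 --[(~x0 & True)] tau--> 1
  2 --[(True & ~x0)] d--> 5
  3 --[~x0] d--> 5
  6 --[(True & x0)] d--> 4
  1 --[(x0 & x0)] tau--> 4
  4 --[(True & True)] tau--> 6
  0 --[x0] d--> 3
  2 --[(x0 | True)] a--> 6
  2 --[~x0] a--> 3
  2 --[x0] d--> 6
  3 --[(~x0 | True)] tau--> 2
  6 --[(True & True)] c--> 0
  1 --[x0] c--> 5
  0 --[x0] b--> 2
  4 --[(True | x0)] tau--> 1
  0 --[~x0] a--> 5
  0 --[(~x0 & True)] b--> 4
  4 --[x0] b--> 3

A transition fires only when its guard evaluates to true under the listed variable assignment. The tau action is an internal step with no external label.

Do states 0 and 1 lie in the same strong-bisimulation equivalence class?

Answer: NOT BISIMILAR

Analysis:
Bisimulation quotient by refinement:
  π0 = {{0,1,2,3,4,5,6}}
  π1 = {{0},{1},{2},{3},{4},{5},{6}}
7 equivalence class(es) (converged in 2)
[0]={0}  [1]={1}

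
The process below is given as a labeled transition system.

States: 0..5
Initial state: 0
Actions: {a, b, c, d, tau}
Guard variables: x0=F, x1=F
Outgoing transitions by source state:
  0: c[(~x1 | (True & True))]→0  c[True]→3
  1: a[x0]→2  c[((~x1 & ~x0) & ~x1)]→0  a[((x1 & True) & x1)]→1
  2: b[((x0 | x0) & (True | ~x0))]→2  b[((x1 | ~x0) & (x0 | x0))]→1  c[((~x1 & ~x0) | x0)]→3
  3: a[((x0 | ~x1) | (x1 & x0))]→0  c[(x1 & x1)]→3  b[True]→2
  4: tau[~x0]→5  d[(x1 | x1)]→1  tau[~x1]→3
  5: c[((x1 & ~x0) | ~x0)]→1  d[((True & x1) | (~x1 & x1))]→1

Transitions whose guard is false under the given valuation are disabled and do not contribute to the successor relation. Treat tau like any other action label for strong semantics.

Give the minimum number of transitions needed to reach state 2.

BFS to 2:
  depth 0: {0}
  depth 1: {3}
  depth 2: {2}
depth(2)=2, e.g. c·b

Answer: 2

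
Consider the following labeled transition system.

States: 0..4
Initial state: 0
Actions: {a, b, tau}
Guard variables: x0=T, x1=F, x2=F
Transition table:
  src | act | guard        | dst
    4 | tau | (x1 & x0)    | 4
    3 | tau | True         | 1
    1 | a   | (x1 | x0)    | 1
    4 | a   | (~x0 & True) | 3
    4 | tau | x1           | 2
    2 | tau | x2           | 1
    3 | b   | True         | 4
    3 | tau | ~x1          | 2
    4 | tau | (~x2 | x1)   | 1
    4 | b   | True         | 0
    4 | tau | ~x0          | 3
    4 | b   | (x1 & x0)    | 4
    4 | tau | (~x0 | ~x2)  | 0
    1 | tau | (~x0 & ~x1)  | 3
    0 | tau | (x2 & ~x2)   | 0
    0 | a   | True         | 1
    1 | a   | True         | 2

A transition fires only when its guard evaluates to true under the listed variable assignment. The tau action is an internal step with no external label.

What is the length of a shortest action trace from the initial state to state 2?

Answer: 2

Analysis:
BFS to 2:
  L0 = {0}
  L1 = {1}
  L2 = {2}
first hit 2 at d=2 via a·a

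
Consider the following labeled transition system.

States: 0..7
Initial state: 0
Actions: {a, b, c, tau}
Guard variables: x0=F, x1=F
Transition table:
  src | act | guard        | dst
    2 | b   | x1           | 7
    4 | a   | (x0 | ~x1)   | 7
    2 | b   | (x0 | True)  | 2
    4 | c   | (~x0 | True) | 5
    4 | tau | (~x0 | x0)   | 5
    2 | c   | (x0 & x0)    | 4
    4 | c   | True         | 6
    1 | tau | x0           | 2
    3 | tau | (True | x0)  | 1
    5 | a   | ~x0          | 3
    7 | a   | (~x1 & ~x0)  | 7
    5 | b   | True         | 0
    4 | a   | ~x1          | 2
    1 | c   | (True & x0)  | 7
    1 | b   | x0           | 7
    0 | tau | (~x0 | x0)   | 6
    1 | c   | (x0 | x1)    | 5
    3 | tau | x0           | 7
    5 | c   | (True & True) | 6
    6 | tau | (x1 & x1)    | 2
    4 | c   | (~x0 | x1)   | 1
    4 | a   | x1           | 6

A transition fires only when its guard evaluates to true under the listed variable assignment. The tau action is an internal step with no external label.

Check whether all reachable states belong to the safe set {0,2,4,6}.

Answer: INVARIANT HOLDS

Trace:
Allowed set {0,2,4,6}
Reachable = {0,6}
  0: ✓
  6: ✓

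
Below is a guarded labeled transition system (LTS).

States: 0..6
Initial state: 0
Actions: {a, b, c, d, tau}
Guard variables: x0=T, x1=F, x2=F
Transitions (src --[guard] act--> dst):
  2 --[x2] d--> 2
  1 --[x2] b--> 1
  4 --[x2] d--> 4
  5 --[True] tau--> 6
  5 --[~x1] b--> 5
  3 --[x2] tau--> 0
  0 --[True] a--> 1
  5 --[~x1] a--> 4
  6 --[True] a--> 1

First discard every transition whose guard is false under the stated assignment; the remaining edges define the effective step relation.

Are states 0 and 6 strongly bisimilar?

Answer: BISIMILAR

Analysis:
Bisimulation quotient by refinement:
  round 0: {{0,1,2,3,4,5,6}}
  round 1: {{0,6},{1,2,3,4},{5}}
3 equivalence class(es) (converged in 2)
class of 0: {0,6}; class of 6: {0,6}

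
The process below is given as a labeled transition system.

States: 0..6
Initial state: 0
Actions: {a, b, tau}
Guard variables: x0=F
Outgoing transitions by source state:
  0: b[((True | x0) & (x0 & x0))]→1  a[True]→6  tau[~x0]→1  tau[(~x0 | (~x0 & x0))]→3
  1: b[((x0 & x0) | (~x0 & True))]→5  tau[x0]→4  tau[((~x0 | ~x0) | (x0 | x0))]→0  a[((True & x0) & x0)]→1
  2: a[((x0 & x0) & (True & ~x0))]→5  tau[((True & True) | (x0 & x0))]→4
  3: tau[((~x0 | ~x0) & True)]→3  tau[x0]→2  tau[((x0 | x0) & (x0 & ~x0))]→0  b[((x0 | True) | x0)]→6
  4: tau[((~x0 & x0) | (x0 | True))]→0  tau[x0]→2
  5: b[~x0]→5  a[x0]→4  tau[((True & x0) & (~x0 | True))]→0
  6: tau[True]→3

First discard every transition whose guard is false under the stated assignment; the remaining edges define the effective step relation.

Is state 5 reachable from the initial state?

Answer: REACHABLE

Analysis:
11 transition(s) survive guard evaluation.
depth 0: {0}
depth 1: {1,3,6}  total {0,1,3,6}
depth 2: {5}  total {0,1,3,5,6}
Reachable = {0,1,3,5,6}
Path to 5: tau·b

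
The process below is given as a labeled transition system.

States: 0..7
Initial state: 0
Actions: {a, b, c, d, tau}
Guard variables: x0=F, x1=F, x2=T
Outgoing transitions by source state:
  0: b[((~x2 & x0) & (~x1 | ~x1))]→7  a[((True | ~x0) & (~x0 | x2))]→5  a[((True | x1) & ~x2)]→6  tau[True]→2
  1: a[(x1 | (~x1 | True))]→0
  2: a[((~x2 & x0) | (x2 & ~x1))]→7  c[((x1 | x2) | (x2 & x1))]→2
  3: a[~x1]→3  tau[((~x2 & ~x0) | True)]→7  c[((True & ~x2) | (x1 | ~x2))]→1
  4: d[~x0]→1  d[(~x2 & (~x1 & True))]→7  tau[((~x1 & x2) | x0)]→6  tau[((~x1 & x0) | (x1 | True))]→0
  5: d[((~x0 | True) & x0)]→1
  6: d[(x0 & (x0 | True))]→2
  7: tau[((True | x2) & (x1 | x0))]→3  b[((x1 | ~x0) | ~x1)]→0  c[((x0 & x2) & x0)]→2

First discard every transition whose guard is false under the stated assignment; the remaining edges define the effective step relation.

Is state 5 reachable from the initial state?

11 transition(s) survive guard evaluation.
depth 0: {0}
depth 1: {2,5}  now seen {0,2,5}
depth 2: {7}  now seen {0,2,5,7}
Reachable = {0,2,5,7}
Path to 5: a

Answer: REACHABLE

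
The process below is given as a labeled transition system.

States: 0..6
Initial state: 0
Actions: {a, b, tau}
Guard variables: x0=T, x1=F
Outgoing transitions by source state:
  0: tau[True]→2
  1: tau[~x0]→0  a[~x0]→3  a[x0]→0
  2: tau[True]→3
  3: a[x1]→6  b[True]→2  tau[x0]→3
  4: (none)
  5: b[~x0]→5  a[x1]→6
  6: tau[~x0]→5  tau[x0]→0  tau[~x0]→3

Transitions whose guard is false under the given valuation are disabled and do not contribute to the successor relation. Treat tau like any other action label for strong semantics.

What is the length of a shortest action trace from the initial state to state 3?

Layered search for 3:
  Layer 0: {0}
  Layer 1: {2}
  Layer 2: {3}
3 enters at depth 2; path tau·tau

Answer: 2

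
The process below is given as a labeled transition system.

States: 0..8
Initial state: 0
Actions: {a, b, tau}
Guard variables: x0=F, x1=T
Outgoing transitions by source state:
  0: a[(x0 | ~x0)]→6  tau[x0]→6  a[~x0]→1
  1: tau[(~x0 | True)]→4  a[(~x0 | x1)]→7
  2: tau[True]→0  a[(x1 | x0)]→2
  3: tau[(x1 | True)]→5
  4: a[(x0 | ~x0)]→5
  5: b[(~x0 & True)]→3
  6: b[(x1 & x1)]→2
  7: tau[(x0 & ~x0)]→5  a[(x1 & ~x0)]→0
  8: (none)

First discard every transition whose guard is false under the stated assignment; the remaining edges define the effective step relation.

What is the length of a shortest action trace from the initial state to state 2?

BFS to 2:
  depth 0: {0}
  depth 1: {1,6}
  depth 2: {2,4,7}
2 enters at depth 2; path a·b

Answer: 2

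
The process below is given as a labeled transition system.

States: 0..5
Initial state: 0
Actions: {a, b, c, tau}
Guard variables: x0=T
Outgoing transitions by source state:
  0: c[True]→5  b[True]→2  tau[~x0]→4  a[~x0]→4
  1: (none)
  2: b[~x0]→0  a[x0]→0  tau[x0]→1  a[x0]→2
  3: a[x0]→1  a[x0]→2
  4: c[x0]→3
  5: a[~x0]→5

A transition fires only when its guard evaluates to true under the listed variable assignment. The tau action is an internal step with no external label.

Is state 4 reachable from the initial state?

Answer: UNREACHABLE

Analysis:
After dropping false guards: 8 live edges.
Layer 0: {0}
Layer 1: {2,5}  now seen {0,2,5}
Layer 2: {1}  now seen {0,1,2,5}
R = {0,1,2,5}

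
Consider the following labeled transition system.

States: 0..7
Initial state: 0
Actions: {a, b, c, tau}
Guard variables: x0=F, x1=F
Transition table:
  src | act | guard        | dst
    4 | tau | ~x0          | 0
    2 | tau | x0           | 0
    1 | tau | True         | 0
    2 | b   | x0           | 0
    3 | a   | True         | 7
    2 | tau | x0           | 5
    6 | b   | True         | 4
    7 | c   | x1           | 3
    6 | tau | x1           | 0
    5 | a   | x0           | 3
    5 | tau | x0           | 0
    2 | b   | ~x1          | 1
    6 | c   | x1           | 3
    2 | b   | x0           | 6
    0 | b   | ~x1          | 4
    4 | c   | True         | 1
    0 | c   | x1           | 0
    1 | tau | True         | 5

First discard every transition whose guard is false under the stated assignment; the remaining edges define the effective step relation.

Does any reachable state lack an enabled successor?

Answer: DEADLOCK at state 5

Working:
R = {0,1,4,5}
  0: b→4  [1 exit(s)]
  1: tau→0  tau→5  [2 exit(s)]
  4: c→1  tau→0  [2 exit(s)]
  5: ∅  [STUCK]
witness 5: b·c·tau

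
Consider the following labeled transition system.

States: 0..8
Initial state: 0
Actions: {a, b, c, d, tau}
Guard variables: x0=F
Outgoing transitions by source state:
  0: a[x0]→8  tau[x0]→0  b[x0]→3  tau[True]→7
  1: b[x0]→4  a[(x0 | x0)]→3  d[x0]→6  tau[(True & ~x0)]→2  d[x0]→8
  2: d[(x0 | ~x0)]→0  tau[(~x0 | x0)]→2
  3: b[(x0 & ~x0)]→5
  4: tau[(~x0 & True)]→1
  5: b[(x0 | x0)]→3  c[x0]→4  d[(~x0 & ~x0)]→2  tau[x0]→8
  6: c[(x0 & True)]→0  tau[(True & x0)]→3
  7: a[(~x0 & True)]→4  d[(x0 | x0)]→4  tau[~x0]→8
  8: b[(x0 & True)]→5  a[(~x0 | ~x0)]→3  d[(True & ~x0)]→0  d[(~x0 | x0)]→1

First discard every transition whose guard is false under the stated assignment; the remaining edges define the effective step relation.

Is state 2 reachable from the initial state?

Answer: REACHABLE

Trace:
After dropping false guards: 11 live edges.
Layer 0: {0}
Layer 1: {7}  total {0,7}
Layer 2: {4,8}  total {0,4,7,8}
Layer 3: {1,3}  total {0,1,3,4,7,8}
Layer 4: {2}  total {0,1,2,3,4,7,8}
Reachable = {0,1,2,3,4,7,8}
trace reaching 2: tau·a·tau·tau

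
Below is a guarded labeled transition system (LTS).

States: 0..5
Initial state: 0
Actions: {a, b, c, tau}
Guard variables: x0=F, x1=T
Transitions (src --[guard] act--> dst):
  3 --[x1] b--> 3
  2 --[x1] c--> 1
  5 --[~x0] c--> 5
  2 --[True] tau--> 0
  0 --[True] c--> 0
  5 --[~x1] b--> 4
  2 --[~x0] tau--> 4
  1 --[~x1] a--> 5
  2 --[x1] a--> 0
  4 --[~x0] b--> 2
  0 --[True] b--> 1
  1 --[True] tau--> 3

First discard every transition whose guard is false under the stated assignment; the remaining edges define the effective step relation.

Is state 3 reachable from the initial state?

10 transition(s) survive guard evaluation.
depth 0: {0}
depth 1: {1}  cumulative {0,1}
depth 2: {3}  cumulative {0,1,3}
R = {0,1,3}
Path to 3: b·tau

Answer: REACHABLE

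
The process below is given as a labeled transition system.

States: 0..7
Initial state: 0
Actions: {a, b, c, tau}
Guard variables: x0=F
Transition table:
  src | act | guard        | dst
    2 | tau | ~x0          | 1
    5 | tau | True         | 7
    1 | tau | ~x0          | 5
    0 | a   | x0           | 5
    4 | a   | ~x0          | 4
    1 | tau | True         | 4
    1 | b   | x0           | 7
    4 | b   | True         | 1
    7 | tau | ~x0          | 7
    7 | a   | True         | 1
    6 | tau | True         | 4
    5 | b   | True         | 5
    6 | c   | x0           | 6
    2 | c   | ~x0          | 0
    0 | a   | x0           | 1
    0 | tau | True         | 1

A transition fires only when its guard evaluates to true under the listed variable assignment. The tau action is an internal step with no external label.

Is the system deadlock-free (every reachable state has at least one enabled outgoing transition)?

Answer: DEADLOCK-FREE

Analysis:
R = {0,1,4,5,7}
  0: tau→1  [1 out]
  1: tau→4  tau→5  [2 out]
  4: a→4  b→1  [2 out]
  5: b→5  tau→7  [2 out]
  7: a→1  tau→7  [2 out]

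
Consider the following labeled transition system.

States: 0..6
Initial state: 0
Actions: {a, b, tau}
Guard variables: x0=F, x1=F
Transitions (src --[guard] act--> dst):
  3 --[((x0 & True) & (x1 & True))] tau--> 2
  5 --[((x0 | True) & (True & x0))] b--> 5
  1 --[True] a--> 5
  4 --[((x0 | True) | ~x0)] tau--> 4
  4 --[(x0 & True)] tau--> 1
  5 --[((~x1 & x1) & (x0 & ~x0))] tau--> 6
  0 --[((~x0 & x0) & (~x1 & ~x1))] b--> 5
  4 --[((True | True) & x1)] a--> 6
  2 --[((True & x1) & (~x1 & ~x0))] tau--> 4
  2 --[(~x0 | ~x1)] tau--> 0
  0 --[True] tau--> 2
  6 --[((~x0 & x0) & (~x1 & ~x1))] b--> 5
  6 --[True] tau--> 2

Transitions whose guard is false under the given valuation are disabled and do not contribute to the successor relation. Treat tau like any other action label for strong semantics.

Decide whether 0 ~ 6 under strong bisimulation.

Answer: BISIMILAR

Working:
Bisimulation quotient by refinement:
  P[0] = {{0,1,2,3,4,5,6}}
  P[1] = {{0,2,4,6},{1},{3,5}}
Fixed point at round 2; 3 class(es).
[0]={0,2,4,6}  [6]={0,2,4,6}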